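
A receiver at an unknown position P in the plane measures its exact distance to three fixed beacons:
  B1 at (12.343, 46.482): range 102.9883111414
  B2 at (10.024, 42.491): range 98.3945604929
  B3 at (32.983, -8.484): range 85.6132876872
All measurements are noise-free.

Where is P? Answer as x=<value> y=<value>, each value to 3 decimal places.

eq1: (x − 12.343)² + (y − 46.482)² = 102.9883111414²
eq2: (x − 10.024)² + (y − 42.491)² = 98.3945604929²
eq3: (x − 32.983)² + (y + 8.484)² = 85.6132876872²
eq3−eq2, eq3−eq1 (x²,y² cancel):
  -45.918·x + 101.950·y = -1605.745394
  -41.280·x + 109.932·y = -2123.887775
det = -45.918·109.932 − 101.950·-41.280 = -839.361576
x = (-1605.745394·109.932 − 101.950·-2123.887775) / -839.361576 = -47.664269
y = (-45.918·-2123.887775 − -1605.745394·-41.280) / -839.361576 = -37.218179

x=-47.664 y=-37.218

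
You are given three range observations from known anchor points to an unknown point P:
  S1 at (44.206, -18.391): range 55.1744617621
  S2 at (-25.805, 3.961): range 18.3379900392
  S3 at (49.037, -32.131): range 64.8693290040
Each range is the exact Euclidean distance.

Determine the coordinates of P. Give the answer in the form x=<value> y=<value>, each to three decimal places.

x=-8.575 y=-2.317

eq1: (x − 44.206)² + (y + 18.391)² = 55.1744617621²
eq2: (x + 25.805)² + (y − 3.961)² = 18.3379900392²
eq3: (x − 49.037)² + (y + 32.131)² = 64.8693290040²
eq3−eq1, eq3−eq2 (x²,y² cancel):
  -9.662·x + 27.480·y = 19.179402
  -149.684·x + 72.184·y = 1116.306983
det = -9.662·72.184 − 27.480·-149.684 = 3415.874512
x = (19.179402·72.184 − 27.480·1116.306983) / 3415.874512 = -8.575160
y = (-9.662·1116.306983 − 19.179402·-149.684) / 3415.874512 = -2.317096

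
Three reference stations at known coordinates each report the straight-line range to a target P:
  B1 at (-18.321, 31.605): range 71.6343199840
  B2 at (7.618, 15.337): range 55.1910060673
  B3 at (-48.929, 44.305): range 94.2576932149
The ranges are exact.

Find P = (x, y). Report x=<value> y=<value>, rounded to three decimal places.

eq1: (x + 18.321)² + (y − 31.605)² = 71.6343199840²
eq2: (x − 7.618)² + (y − 15.337)² = 55.1910060673²
eq3: (x + 48.929)² + (y − 44.305)² = 94.2576932149²
eq2−eq3, eq2−eq1 (x²,y² cancel):
  -113.094·x + 57.936·y = -1774.743006
  -51.878·x + 32.536·y = -1044.151076
det = -113.094·32.536 − 57.936·-51.878 = -674.022576
x = (-1774.743006·32.536 − 57.936·-1044.151076) / -674.022576 = -4.081315
y = (-113.094·-1044.151076 − -1774.743006·-51.878) / -674.022576 = -38.599752

x=-4.081 y=-38.600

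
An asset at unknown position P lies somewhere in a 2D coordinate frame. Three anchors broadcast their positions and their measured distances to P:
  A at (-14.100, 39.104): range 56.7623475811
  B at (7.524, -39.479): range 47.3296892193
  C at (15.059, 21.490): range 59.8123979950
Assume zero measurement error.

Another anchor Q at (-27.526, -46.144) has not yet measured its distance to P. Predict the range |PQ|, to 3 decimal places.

eq1: (x + 14.100)² + (y − 39.104)² = 56.7623475811²
eq2: (x − 7.524)² + (y + 39.479)² = 47.3296892193²
eq3: (x − 15.059)² + (y − 21.490)² = 59.8123979950²
eq2−eq1, eq2−eq3 (x²,y² cancel):
  -43.248·x + 157.166·y = -869.133822
  15.070·x + 121.938·y = -2264.031908
det = -43.248·121.938 − 157.166·15.070 = -7642.066244
x = (-869.133822·121.938 − 157.166·-2264.031908) / -7642.066244 = -32.693828
y = (-43.248·-2264.031908 − -869.133822·15.070) / -7642.066244 = -14.526529
|P − Q| = √((-32.693828 − -27.526)² + (-14.526529 − -46.144)²) = 32.037024

32.037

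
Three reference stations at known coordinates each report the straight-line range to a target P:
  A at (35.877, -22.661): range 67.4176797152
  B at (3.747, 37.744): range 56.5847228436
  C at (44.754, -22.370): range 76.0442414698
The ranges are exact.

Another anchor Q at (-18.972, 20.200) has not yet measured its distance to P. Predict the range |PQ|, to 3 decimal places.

30.019

eq1: (x − 35.877)² + (y + 22.661)² = 67.4176797152²
eq2: (x − 3.747)² + (y − 37.744)² = 56.5847228436²
eq3: (x − 44.754)² + (y + 22.370)² = 76.0442414698²
eq2−eq1, eq2−eq3 (x²,y² cancel):
  64.260·x − 120.810·y = -981.282174
  82.014·x − 120.228·y = -1516.207930
det = 64.260·-120.228 − -120.810·82.014 = 2182.260060
x = (-981.282174·-120.228 − -120.810·-1516.207930) / 2182.260060 = -29.875214
y = (64.260·-1516.207930 − -981.282174·82.014) / 2182.260060 = -7.768389
|P − Q| = √((-29.875214 − -18.972)² + (-7.768389 − 20.200)²) = 30.018509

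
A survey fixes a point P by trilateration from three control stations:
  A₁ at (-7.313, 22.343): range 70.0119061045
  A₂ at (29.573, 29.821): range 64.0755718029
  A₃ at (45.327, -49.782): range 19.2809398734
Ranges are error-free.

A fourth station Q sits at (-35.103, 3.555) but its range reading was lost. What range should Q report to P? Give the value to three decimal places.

78.798

eq1: (x + 7.313)² + (y − 22.343)² = 70.0119061045²
eq2: (x − 29.573)² + (y − 29.821)² = 64.0755718029²
eq3: (x − 45.327)² + (y + 49.782)² = 19.2809398734²
eq2−eq3, eq2−eq1 (x²,y² cancel):
  31.508·x − 159.206·y = 6502.854342
  -73.772·x − 14.956·y = -2007.152847
det = 31.508·-14.956 − -159.206·-73.772 = -12216.178680
x = (6502.854342·-14.956 − -159.206·-2007.152847) / -12216.178680 = 34.119300
y = (31.508·-2007.152847 − 6502.854342·-73.772) / -12216.178680 = -34.093083
|P − Q| = √((34.119300 − -35.103)² + (-34.093083 − 3.555)²) = 78.797874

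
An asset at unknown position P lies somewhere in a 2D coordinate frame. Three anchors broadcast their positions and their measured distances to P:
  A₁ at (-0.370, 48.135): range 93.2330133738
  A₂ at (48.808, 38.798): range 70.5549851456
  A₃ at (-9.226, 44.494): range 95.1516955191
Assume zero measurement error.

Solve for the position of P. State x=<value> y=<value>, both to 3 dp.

eq1: (x + 0.370)² + (y − 48.135)² = 93.2330133738²
eq2: (x − 48.808)² + (y − 38.798)² = 70.5549851456²
eq3: (x + 9.226)² + (y − 44.494)² = 95.1516955191²
eq3−eq2, eq3−eq1 (x²,y² cancel):
  116.068·x − 11.392·y = 5898.509787
  17.712·x + 7.282·y = 613.730390
det = 116.068·7.282 − -11.392·17.712 = 1046.982280
x = (5898.509787·7.282 − -11.392·613.730390) / 1046.982280 = 47.703353
y = (116.068·613.730390 − 5898.509787·17.712) / 1046.982280 = -31.748337

x=47.703 y=-31.748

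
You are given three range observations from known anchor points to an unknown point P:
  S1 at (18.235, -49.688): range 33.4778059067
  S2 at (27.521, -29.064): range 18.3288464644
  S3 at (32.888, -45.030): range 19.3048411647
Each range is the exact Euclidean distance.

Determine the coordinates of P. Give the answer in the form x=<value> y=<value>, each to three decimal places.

eq1: (x − 18.235)² + (y + 49.688)² = 33.4778059067²
eq2: (x − 27.521)² + (y + 29.064)² = 18.3288464644²
eq3: (x − 32.888)² + (y + 45.030)² = 19.3048411647²
eq1−eq3, eq1−eq2 (x²,y² cancel):
  29.306·x + 9.316·y = 1055.995471
  18.572·x + 41.248·y = -414.474156
det = 29.306·41.248 − 9.316·18.572 = 1035.797136
x = (1055.995471·41.248 − 9.316·-414.474156) / 1035.797136 = 45.780144
y = (29.306·-414.474156 − 1055.995471·18.572) / 1035.797136 = -30.660953

x=45.780 y=-30.661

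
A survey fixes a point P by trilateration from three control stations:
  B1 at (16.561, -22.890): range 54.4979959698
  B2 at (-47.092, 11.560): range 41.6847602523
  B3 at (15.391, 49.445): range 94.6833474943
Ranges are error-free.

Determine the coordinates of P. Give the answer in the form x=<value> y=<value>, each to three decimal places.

x=-37.590 y=-29.027

eq1: (x − 16.561)² + (y + 22.890)² = 54.4979959698²
eq2: (x + 47.092)² + (y − 11.560)² = 41.6847602523²
eq3: (x − 15.391)² + (y − 49.445)² = 94.6833474943²
eq1−eq3, eq1−eq2 (x²,y² cancel):
  -2.340·x + 144.670·y = -4111.432643
  -127.306·x + 68.900·y = 2785.483570
det = -2.340·68.900 − 144.670·-127.306 = 18256.133020
x = (-4111.432643·68.900 − 144.670·2785.483570) / 18256.133020 = -37.590305
y = (-2.340·2785.483570 − -4111.432643·-127.306) / 18256.133020 = -29.027400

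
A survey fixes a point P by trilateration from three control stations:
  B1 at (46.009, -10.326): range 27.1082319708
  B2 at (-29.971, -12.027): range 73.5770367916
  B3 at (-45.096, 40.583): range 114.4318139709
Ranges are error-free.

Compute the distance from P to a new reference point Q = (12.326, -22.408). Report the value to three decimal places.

eq1: (x − 46.009)² + (y + 10.326)² = 27.1082319708²
eq2: (x + 29.971)² + (y + 12.027)² = 73.5770367916²
eq3: (x + 45.096)² + (y − 40.583)² = 114.4318139709²
eq2−eq3, eq2−eq1 (x²,y² cancel):
  -30.250·x + 105.220·y = -5043.340171
  151.960·x + 3.402·y = 5859.268889
det = -30.250·3.402 − 105.220·151.960 = -16092.141700
x = (-5043.340171·3.402 − 105.220·5859.268889) / -16092.141700 = 39.377587
y = (-30.250·5859.268889 − -5043.340171·151.960) / -16092.141700 = -36.610608
|P − Q| = √((39.377587 − 12.326)² + (-36.610608 − -22.408)²) = 30.553272

30.553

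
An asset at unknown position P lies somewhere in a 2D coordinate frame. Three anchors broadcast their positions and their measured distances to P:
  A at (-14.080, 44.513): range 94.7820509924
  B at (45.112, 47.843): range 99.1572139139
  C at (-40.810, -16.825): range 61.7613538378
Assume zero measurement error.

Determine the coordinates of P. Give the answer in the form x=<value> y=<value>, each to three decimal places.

x=13.543 y=-46.155

eq1: (x + 14.080)² + (y − 44.513)² = 94.7820509924²
eq2: (x − 45.112)² + (y − 47.843)² = 99.1572139139²
eq3: (x + 40.810)² + (y + 16.825)² = 61.7613538378²
eq1−eq2, eq1−eq3 (x²,y² cancel):
  118.384·x + 6.660·y = 1295.875743
  -53.460·x − 122.676·y = 4938.055518
det = 118.384·-122.676 − 6.660·-53.460 = -14166.831984
x = (1295.875743·-122.676 − 6.660·4938.055518) / -14166.831984 = 13.542922
y = (118.384·4938.055518 − 1295.875743·-53.460) / -14166.831984 = -46.154587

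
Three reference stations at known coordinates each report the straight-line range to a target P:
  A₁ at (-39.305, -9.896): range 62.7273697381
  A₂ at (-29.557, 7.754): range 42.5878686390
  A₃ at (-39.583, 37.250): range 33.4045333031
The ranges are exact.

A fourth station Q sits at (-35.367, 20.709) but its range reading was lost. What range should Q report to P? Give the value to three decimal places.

36.695

eq1: (x + 39.305)² + (y + 9.896)² = 62.7273697381²
eq2: (x + 29.557)² + (y − 7.754)² = 42.5878686390²
eq3: (x + 39.583)² + (y − 37.250)² = 33.4045333031²
eq3−eq1, eq3−eq2 (x²,y² cancel):
  0.556·x − 94.292·y = -4130.422617
  20.052·x − 58.992·y = -2718.499334
det = 0.556·-58.992 − -94.292·20.052 = 1857.943632
x = (-4130.422617·-58.992 − -94.292·-2718.499334) / 1857.943632 = -6.819824
y = (0.556·-2718.499334 − -4130.422617·20.052) / 1857.943632 = 43.764379
|P − Q| = √((-6.819824 − -35.367)² + (43.764379 − 20.709)²) = 36.694574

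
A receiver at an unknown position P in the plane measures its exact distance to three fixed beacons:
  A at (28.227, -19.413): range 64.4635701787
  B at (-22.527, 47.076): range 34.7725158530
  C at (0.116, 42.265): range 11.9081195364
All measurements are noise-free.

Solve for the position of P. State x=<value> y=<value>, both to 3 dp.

eq1: (x − 28.227)² + (y + 19.413)² = 64.4635701787²
eq2: (x + 22.527)² + (y − 47.076)² = 34.7725158530²
eq3: (x − 0.116)² + (y − 42.265)² = 11.9081195364²
eq2−eq1, eq2−eq3 (x²,y² cancel):
  101.508·x − 132.978·y = -4496.411428
  45.286·x − 9.622·y = 130.052724
det = 101.508·-9.622 − -132.978·45.286 = 5045.331732
x = (-4496.411428·-9.622 − -132.978·130.052724) / 5045.331732 = 12.002902
y = (101.508·130.052724 − -4496.411428·45.286) / 5045.331732 = 42.975545

x=12.003 y=42.976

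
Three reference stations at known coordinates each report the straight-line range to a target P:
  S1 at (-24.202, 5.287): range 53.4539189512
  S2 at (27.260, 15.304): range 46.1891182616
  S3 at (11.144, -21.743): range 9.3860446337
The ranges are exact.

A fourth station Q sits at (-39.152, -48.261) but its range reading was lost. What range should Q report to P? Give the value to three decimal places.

58.538

eq1: (x + 24.202)² + (y − 5.287)² = 53.4539189512²
eq2: (x − 27.260)² + (y − 15.304)² = 46.1891182616²
eq3: (x − 11.144)² + (y + 21.743)² = 9.3860446337²
eq3−eq2, eq3−eq1 (x²,y² cancel):
  32.232·x + 74.094·y = -1664.963581
  -70.692·x + 54.060·y = -2752.481229
det = 32.232·54.060 − 74.094·-70.692 = 6980.314968
x = (-1664.963581·54.060 − 74.094·-2752.481229) / 6980.314968 = 16.322245
y = (32.232·-2752.481229 − -1664.963581·-70.692) / 6980.314968 = -29.571385
|P − Q| = √((16.322245 − -39.152)² + (-29.571385 − -48.261)²) = 58.537967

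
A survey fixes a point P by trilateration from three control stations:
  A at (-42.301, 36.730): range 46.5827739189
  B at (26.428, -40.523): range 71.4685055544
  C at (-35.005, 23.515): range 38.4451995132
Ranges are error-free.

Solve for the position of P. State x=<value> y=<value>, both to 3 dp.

eq1: (x + 42.301)² + (y − 36.730)² = 46.5827739189²
eq2: (x − 26.428)² + (y + 40.523)² = 71.4685055544²
eq3: (x + 35.005)² + (y − 23.515)² = 38.4451995132²
eq3−eq1, eq3−eq2 (x²,y² cancel):
  -14.592·x + 26.430·y = 668.240791
  122.866·x − 128.076·y = -3067.466458
det = -14.592·-128.076 − 26.430·122.866 = -1378.463388
x = (668.240791·-128.076 − 26.430·-3067.466458) / -1378.463388 = 3.273550
y = (-14.592·-3067.466458 − 668.240791·122.866) / -1378.463388 = 27.090747

x=3.274 y=27.091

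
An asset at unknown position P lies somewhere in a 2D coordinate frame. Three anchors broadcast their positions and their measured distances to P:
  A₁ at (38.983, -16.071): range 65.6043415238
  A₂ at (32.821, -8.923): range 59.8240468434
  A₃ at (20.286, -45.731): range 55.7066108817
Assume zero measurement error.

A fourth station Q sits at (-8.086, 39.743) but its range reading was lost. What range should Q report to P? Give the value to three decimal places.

58.440

eq1: (x − 38.983)² + (y + 16.071)² = 65.6043415238²
eq2: (x − 32.821)² + (y + 8.923)² = 59.8240468434²
eq3: (x − 20.286)² + (y + 45.731)² = 55.7066108817²
eq2−eq1, eq2−eq3 (x²,y² cancel):
  12.324·x − 14.296·y = -103.899686
  -25.070·x − 73.616·y = 1821.698272
det = 12.324·-73.616 − -14.296·-25.070 = -1265.644304
x = (-103.899686·-73.616 − -14.296·1821.698272) / -1265.644304 = -26.620179
y = (12.324·1821.698272 − -103.899686·-25.070) / -1265.644304 = -15.680428
|P − Q| = √((-26.620179 − -8.086)² + (-15.680428 − 39.743)²) = 58.440330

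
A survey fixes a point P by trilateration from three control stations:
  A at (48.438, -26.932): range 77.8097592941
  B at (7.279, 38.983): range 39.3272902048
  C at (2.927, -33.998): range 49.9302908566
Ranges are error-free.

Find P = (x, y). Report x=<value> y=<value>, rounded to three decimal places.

x=-19.798 y=10.461

eq1: (x − 48.438)² + (y + 26.932)² = 77.8097592941²
eq2: (x − 7.279)² + (y − 38.983)² = 39.3272902048²
eq3: (x − 2.927)² + (y + 33.998)² = 49.9302908566²
eq2−eq1, eq2−eq3 (x²,y² cancel):
  82.318·x − 131.830·y = -3008.808549
  -8.704·x − 145.962·y = -1354.624987
det = 82.318·-145.962 − -131.830·-8.704 = -13162.748236
x = (-3008.808549·-145.962 − -131.830·-1354.624987) / -13162.748236 = -19.797651
y = (82.318·-1354.624987 − -3008.808549·-8.704) / -13162.748236 = 10.461242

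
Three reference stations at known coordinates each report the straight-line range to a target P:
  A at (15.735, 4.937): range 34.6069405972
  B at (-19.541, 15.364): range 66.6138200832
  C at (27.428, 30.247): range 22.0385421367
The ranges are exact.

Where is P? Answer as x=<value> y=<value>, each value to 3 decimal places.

eq1: (x − 15.735)² + (y − 4.937)² = 34.6069405972²
eq2: (x + 19.541)² + (y − 15.364)² = 66.6138200832²
eq3: (x − 27.428)² + (y − 30.247)² = 22.0385421367²
eq3−eq2, eq3−eq1 (x²,y² cancel):
  -93.938·x − 29.766·y = -5000.976703
  -23.386·x − 50.620·y = -2107.154997
det = -93.938·-50.620 − -29.766·-23.386 = 4059.033884
x = (-5000.976703·-50.620 − -29.766·-2107.154997) / 4059.033884 = 46.914579
y = (-93.938·-2107.154997 − -5000.976703·-23.386) / 4059.033884 = 19.952798

x=46.915 y=19.953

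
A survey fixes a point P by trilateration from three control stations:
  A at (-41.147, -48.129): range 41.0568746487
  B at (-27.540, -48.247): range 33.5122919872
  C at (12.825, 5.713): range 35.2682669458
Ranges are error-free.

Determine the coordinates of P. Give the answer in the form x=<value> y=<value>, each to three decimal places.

eq1: (x + 41.147)² + (y + 48.129)² = 41.0568746487²
eq2: (x + 27.540)² + (y + 48.247)² = 33.5122919872²
eq3: (x − 12.825)² + (y − 5.713)² = 35.2682669458²
eq2−eq3, eq2−eq1 (x²,y² cancel):
  80.730·x + 107.920·y = -3009.882554
  -27.214·x + 0.236·y = 360.658399
det = 80.730·0.236 − 107.920·-27.214 = 2955.987160
x = (-3009.882554·0.236 − 107.920·360.658399) / 2955.987160 = -13.407564
y = (80.730·360.658399 − -3009.882554·-27.214) / 2955.987160 = -17.860359

x=-13.408 y=-17.860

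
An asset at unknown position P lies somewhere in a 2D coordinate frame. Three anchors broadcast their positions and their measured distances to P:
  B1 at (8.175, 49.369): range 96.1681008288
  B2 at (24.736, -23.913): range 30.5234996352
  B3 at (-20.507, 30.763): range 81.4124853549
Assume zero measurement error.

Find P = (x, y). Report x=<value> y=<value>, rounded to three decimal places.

x=4.458 y=-46.727

eq1: (x − 8.175)² + (y − 49.369)² = 96.1681008288²
eq2: (x − 24.736)² + (y + 23.913)² = 30.5234996352²
eq3: (x + 20.507)² + (y − 30.763)² = 81.4124853549²
eq2−eq3, eq2−eq1 (x²,y² cancel):
  -90.486·x + 109.352·y = -5513.110789
  -33.122·x + 146.564·y = -6996.192066
det = -90.486·146.564 − 109.352·-33.122 = -9640.033160
x = (-5513.110789·146.564 − 109.352·-6996.192066) / -9640.033160 = 4.458073
y = (-90.486·-6996.192066 − -5513.110789·-33.122) / -9640.033160 = -46.727244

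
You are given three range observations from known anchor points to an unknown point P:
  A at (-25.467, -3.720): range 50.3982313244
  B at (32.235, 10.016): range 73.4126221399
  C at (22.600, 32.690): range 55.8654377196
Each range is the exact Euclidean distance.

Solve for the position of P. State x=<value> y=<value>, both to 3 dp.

x=-31.581 y=46.306

eq1: (x + 25.467)² + (y + 3.720)² = 50.3982313244²
eq2: (x − 32.235)² + (y − 10.016)² = 73.4126221399²
eq3: (x − 22.600)² + (y − 32.690)² = 55.8654377196²
eq2−eq1, eq2−eq3 (x²,y² cancel):
  -115.404·x − 27.472·y = 2372.422377
  -19.270·x + 45.348·y = 2708.446577
det = -115.404·45.348 − -27.472·-19.270 = -5762.726032
x = (2372.422377·45.348 − -27.472·2708.446577) / -5762.726032 = -31.580723
y = (-115.404·2708.446577 − 2372.422377·-19.270) / -5762.726032 = 46.306034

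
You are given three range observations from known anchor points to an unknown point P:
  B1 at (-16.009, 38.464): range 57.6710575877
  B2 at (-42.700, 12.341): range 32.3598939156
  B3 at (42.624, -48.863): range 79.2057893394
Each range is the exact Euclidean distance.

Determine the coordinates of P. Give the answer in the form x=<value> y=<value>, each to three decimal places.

x=-30.091 y=-17.461

eq1: (x + 16.009)² + (y − 38.464)² = 57.6710575877²
eq2: (x + 42.700)² + (y − 12.341)² = 32.3598939156²
eq3: (x − 42.624)² + (y + 48.863)² = 79.2057893394²
eq1−eq2, eq1−eq3 (x²,y² cancel):
  -53.382·x − 52.246·y = 2518.611053
  117.266·x − 174.654·y = -478.975414
det = -53.382·-174.654 − -52.246·117.266 = 15450.059264
x = (2518.611053·-174.654 − -52.246·-478.975414) / 15450.059264 = -30.091150
y = (-53.382·-478.975414 − 2518.611053·117.266) / 15450.059264 = -17.461343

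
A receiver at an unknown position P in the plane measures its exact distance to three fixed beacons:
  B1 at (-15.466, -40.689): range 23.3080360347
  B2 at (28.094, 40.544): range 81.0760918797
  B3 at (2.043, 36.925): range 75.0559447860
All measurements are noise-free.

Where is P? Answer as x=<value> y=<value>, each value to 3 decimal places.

x=7.677 y=-37.919

eq1: (x + 15.466)² + (y + 40.689)² = 23.3080360347²
eq2: (x − 28.094)² + (y − 40.544)² = 81.0760918797²
eq3: (x − 2.043)² + (y − 36.925)² = 75.0559447860²
eq2−eq1, eq2−eq3 (x²,y² cancel):
  -87.120·x − 162.466·y = 5491.771236
  -52.102·x − 7.238·y = -125.521471
det = -87.120·-7.238 − -162.466·-52.102 = -7834.228972
x = (5491.771236·-7.238 − -162.466·-125.521471) / -7834.228972 = 7.676877
y = (-87.120·-125.521471 − 5491.771236·-52.102) / -7834.228972 = -37.919200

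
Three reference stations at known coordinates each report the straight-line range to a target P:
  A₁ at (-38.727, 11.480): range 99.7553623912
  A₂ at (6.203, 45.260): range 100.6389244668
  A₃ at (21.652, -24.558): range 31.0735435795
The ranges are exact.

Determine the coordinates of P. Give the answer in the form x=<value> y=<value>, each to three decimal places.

x=40.267 y=-49.439

eq1: (x + 38.727)² + (y − 11.480)² = 99.7553623912²
eq2: (x − 6.203)² + (y − 45.260)² = 100.6389244668²
eq3: (x − 21.652)² + (y + 24.558)² = 31.0735435795²
eq3−eq1, eq3−eq2 (x²,y² cancel):
  -120.758·x + 72.076·y = -8425.900754
  -30.898·x + 139.636·y = -8147.587666
det = -120.758·139.636 − 72.076·-30.898 = -14635.159840
x = (-8425.900754·139.636 − 72.076·-8147.587666) / -14635.159840 = 40.266970
y = (-120.758·-8147.587666 − -8425.900754·-30.898) / -14635.159840 = -49.438675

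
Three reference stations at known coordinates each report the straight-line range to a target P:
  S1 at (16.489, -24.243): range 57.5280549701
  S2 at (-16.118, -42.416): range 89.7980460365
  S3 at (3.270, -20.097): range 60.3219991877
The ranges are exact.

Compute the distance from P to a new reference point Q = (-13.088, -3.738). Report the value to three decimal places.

eq1: (x − 16.489)² + (y + 24.243)² = 57.5280549701²
eq2: (x + 16.118)² + (y + 42.416)² = 89.7980460365²
eq3: (x − 3.270)² + (y + 20.097)² = 60.3219991877²
eq3−eq1, eq3−eq2 (x²,y² cancel):
  26.438·x − 8.292·y = 774.294338
  -38.776·x − 44.638·y = -2780.620815
det = 26.438·-44.638 − -8.292·-38.776 = -1501.670036
x = (774.294338·-44.638 − -8.292·-2780.620815) / -1501.670036 = 38.370519
y = (26.438·-2780.620815 − 774.294338·-38.776) / -1501.670036 = 28.961100
|P − Q| = √((38.370519 − -13.088)² + (28.961100 − -3.738)²) = 60.968929

60.969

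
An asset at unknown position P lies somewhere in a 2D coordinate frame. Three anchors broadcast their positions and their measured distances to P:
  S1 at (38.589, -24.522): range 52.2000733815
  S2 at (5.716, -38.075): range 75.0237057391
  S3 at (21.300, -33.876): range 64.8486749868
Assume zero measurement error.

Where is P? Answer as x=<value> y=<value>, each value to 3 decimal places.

eq1: (x − 38.589)² + (y + 24.522)² = 52.2000733815²
eq2: (x − 5.716)² + (y + 38.075)² = 75.0237057391²
eq3: (x − 21.300)² + (y + 33.876)² = 64.8486749868²
eq2−eq3, eq2−eq1 (x²,y² cancel):
  31.168·x + 8.398·y = 1542.100870
  65.746·x + 27.106·y = 3511.769886
det = 31.168·27.106 − 8.398·65.746 = 292.704900
x = (1542.100870·27.106 − 8.398·3511.769886) / 292.704900 = 42.050347
y = (31.168·3511.769886 − 1542.100870·65.746) / 292.704900 = 27.563187

x=42.050 y=27.563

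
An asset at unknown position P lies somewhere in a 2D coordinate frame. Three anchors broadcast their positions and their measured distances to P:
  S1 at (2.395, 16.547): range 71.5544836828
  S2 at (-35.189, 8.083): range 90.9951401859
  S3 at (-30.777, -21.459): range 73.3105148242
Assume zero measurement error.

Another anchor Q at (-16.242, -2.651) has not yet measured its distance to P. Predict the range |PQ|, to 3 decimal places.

69.391

eq1: (x − 2.395)² + (y − 16.547)² = 71.5544836828²
eq2: (x + 35.189)² + (y − 8.083)² = 90.9951401859²
eq3: (x + 30.777)² + (y + 21.459)² = 73.3105148242²
eq2−eq1, eq2−eq3 (x²,y² cancel):
  75.168·x + 16.928·y = 2136.010026
  8.824·x − 59.084·y = 3009.795754
det = 75.168·-59.084 − 16.928·8.824 = -4590.598784
x = (2136.010026·-59.084 − 16.928·3009.795754) / -4590.598784 = 38.590573
y = (75.168·3009.795754 − 2136.010026·8.824) / -4590.598784 = -45.177587
|P − Q| = √((38.590573 − -16.242)² + (-45.177587 − -2.651)²) = 69.391078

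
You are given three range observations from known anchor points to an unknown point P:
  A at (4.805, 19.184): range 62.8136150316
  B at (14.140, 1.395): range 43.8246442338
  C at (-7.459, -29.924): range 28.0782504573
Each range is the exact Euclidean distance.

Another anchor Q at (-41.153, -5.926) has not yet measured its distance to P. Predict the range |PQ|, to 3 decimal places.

eq1: (x − 4.805)² + (y − 19.184)² = 62.8136150316²
eq2: (x − 14.140)² + (y − 1.395)² = 43.8246442338²
eq3: (x + 7.459)² + (y + 29.924)² = 28.0782504573²
eq3−eq1, eq3−eq2 (x²,y² cancel):
  24.528·x + 98.216·y = -3717.130661
  43.198·x + 62.638·y = -1881.408125
det = 24.528·62.638 − 98.216·43.198 = -2706.349904
x = (-3717.130661·62.638 − 98.216·-1881.408125) / -2706.349904 = 17.754264
y = (24.528·-1881.408125 − -3717.130661·43.198) / -2706.349904 = -42.280354
|P − Q| = √((17.754264 − -41.153)² + (-42.280354 − -5.926)²) = 69.222141

69.222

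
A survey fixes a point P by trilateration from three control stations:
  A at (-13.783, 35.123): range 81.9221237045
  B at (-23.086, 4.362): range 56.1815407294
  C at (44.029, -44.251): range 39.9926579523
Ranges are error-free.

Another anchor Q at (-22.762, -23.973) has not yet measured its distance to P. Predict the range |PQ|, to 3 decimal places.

eq1: (x + 13.783)² + (y − 35.123)² = 81.9221237045²
eq2: (x + 23.086)² + (y − 4.362)² = 56.1815407294²
eq3: (x − 44.029)² + (y + 44.251)² = 39.9926579523²
eq3−eq2, eq3−eq1 (x²,y² cancel):
  -134.230·x + 97.226·y = -4901.666231
  -115.624·x + 158.748·y = -7584.929286
det = -134.230·158.748 − 97.226·-115.624 = -10067.085016
x = (-4901.666231·158.748 − 97.226·-7584.929286) / -10067.085016 = 4.040631
y = (-134.230·-7584.929286 − -4901.666231·-115.624) / -10067.085016 = -44.836693
|P − Q| = √((4.040631 − -22.762)² + (-44.836693 − -23.973)²) = 33.965788

33.966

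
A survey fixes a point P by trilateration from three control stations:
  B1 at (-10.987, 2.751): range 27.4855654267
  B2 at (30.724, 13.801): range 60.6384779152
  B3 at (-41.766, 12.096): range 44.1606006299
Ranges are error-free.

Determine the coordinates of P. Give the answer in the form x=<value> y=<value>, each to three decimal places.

x=-16.559 y=-24.164

eq1: (x + 10.987)² + (y − 2.751)² = 27.4855654267²
eq2: (x − 30.724)² + (y − 13.801)² = 60.6384779152²
eq3: (x + 41.766)² + (y − 12.096)² = 44.1606006299²
eq1−eq3, eq1−eq2 (x²,y² cancel):
  -61.558·x + 18.690·y = 567.727461
  83.422·x + 22.100·y = -1915.419090
det = -61.558·22.100 − 18.690·83.422 = -2919.588980
x = (567.727461·22.100 − 18.690·-1915.419090) / -2919.588980 = -16.559166
y = (-61.558·-1915.419090 − 567.727461·83.422) / -2919.588980 = -24.163815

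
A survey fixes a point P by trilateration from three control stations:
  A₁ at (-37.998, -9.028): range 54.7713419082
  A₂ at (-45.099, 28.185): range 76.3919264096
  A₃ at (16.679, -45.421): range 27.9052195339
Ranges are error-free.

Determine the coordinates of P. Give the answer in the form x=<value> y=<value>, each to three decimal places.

x=16.111 y=-17.522

eq1: (x + 37.998)² + (y + 9.028)² = 54.7713419082²
eq2: (x + 45.099)² + (y − 28.185)² = 76.3919264096²
eq3: (x − 16.679)² + (y + 45.421)² = 27.9052195339²
eq3−eq1, eq3−eq2 (x²,y² cancel):
  -109.354·x + 72.786·y = -3037.102111
  -123.556·x + 147.212·y = -4569.967399
det = -109.354·147.212 − 72.786·-123.556 = -7105.074032
x = (-3037.102111·147.212 − 72.786·-4569.967399) / -7105.074032 = 16.110772
y = (-109.354·-4569.967399 − -3037.102111·-123.556) / -7105.074032 = -17.521566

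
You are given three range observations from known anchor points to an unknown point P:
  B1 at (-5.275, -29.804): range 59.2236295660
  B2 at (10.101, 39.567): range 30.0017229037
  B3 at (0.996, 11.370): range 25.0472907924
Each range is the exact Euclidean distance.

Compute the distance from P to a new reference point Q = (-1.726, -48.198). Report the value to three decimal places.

eq1: (x + 5.275)² + (y + 29.804)² = 59.2236295660²
eq2: (x − 10.101)² + (y − 39.567)² = 30.0017229037²
eq3: (x − 0.996)² + (y − 11.370)² = 25.0472907924²
eq2−eq3, eq2−eq1 (x²,y² cancel):
  -18.210·x − 56.394·y = -1264.572173
  -30.752·x − 138.742·y = -3358.808571
det = -18.210·-138.742 − -56.394·-30.752 = 792.263532
x = (-1264.572173·-138.742 − -56.394·-3358.808571) / 792.263532 = -17.629712
y = (-18.210·-3358.808571 − -1264.572173·-30.752) / 792.263532 = 28.116630
|P − Q| = √((-17.629712 − -1.726)² + (28.116630 − -48.198)²) = 77.954158

77.954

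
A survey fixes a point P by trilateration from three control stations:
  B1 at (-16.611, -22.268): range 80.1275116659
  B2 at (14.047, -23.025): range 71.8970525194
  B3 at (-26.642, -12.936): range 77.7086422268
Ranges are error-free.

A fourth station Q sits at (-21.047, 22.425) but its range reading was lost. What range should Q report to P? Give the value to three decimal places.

eq1: (x + 16.611)² + (y + 22.268)² = 80.1275116659²
eq2: (x − 14.047)² + (y + 23.025)² = 71.8970525194²
eq3: (x + 26.642)² + (y + 12.936)² = 77.7086422268²
eq1−eq3, eq1−eq2 (x²,y² cancel):
  -20.062·x + 18.664·y = 487.132164
  61.316·x − 1.514·y = 1206.911654
det = -20.062·-1.514 − 18.664·61.316 = -1114.027956
x = (487.132164·-1.514 − 18.664·1206.911654) / -1114.027956 = 20.882166
y = (-20.062·1206.911654 − 487.132164·61.316) / -1114.027956 = 48.546410
|P − Q| = √((20.882166 − -21.047)² + (48.546410 − 22.425)²) = 49.400233

49.400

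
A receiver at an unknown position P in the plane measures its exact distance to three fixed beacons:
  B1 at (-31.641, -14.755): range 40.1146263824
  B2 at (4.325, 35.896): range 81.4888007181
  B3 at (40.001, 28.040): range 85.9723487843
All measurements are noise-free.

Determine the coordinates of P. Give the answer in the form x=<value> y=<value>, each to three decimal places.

eq1: (x + 31.641)² + (y + 14.755)² = 40.1146263824²
eq2: (x − 4.325)² + (y − 35.896)² = 81.4888007181²
eq3: (x − 40.001)² + (y − 28.040)² = 85.9723487843²
eq2−eq3, eq2−eq1 (x²,y² cancel):
  71.352·x − 15.712·y = 328.273047
  -71.932·x − 101.302·y = 4942.875858
det = 71.352·-101.302 − -15.712·-71.932 = -8358.295888
x = (328.273047·-101.302 − -15.712·4942.875858) / -8358.295888 = -5.313015
y = (71.352·4942.875858 − 328.273047·-71.932) / -8358.295888 = -45.020830

x=-5.313 y=-45.021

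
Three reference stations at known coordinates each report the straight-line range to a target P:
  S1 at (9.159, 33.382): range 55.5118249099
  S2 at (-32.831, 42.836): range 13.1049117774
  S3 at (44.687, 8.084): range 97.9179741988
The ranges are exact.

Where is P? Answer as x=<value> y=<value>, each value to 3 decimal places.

eq1: (x − 9.159)² + (y − 33.382)² = 55.5118249099²
eq2: (x + 32.831)² + (y − 42.836)² = 13.1049117774²
eq3: (x − 44.687)² + (y − 8.084)² = 97.9179741988²
eq3−eq2, eq3−eq1 (x²,y² cancel):
  -155.036·x + 69.504·y = 10266.709391
  -71.056·x + 50.596·y = 5642.333146
det = -155.036·50.596 − 69.504·-71.056 = -2905.525232
x = (10266.709391·50.596 − 69.504·5642.333146) / -2905.525232 = -43.809534
y = (-155.036·5642.333146 − 10266.709391·-71.056) / -2905.525232 = 49.992152

x=-43.810 y=49.992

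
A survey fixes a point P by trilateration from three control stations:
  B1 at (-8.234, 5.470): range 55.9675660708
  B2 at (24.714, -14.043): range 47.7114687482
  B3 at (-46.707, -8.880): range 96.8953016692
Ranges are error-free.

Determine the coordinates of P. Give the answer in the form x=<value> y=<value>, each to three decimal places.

x=41.828 y=30.493

eq1: (x + 8.234)² + (y − 5.470)² = 55.9675660708²
eq2: (x − 24.714)² + (y + 14.043)² = 47.7114687482²
eq3: (x + 46.707)² + (y + 8.880)² = 96.8953016692²
eq1−eq3, eq1−eq2 (x²,y² cancel):
  -76.946·x − 28.700·y = -4093.652441
  65.896·x − 39.026·y = 1566.252191
det = -76.946·-39.026 − -28.700·65.896 = 4894.109796
x = (-4093.652441·-39.026 − -28.700·1566.252191) / 4894.109796 = 41.827897
y = (-76.946·1566.252191 − -4093.652441·65.896) / 4894.109796 = 30.493488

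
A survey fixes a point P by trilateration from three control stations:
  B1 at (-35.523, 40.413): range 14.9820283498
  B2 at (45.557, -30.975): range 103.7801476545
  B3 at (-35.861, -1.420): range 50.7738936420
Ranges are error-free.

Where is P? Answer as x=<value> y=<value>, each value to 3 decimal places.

eq1: (x + 35.523)² + (y − 40.413)² = 14.9820283498²
eq2: (x − 45.557)² + (y + 30.975)² = 103.7801476545²
eq3: (x + 35.861)² + (y + 1.420)² = 50.7738936420²
eq2−eq1, eq2−eq3 (x²,y² cancel):
  -162.160·x + 142.776·y = 10406.061098
  -162.836·x + 59.110·y = 6445.467619
det = -162.160·59.110 − 142.776·-162.836 = 13663.795136
x = (10406.061098·59.110 − 142.776·6445.467619) / 13663.795136 = -22.333167
y = (-162.160·6445.467619 − 10406.061098·-162.836) / 13663.795136 = 47.518594

x=-22.333 y=47.519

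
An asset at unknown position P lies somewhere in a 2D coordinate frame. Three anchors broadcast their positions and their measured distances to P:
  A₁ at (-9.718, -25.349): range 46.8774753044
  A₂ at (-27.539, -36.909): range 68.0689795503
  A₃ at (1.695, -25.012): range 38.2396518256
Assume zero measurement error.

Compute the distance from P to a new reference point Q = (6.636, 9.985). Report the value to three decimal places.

21.760

eq1: (x + 9.718)² + (y + 25.349)² = 46.8774753044²
eq2: (x + 27.539)² + (y + 36.909)² = 68.0689795503²
eq3: (x − 1.695)² + (y + 25.012)² = 38.2396518256²
eq2−eq1, eq2−eq3 (x²,y² cancel):
  35.642·x + 23.120·y = 1052.228809
  58.468·x + 23.794·y = 1678.917372
det = 35.642·23.794 − 23.120·58.468 = -503.714412
x = (1052.228809·23.794 − 23.120·1678.917372) / -503.714412 = 27.356448
y = (35.642·1678.917372 − 1052.228809·58.468) / -503.714412 = 3.338680
|P − Q| = √((27.356448 − 6.636)² + (3.338680 − 9.985)²) = 21.760298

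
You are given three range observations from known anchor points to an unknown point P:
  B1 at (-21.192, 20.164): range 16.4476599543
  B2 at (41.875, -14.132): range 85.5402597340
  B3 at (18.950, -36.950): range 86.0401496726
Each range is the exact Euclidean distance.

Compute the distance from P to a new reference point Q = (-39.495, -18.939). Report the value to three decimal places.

55.234

eq1: (x + 21.192)² + (y − 20.164)² = 16.4476599543²
eq2: (x − 41.875)² + (y + 14.132)² = 85.5402597340²
eq3: (x − 18.950)² + (y + 36.950)² = 86.0401496726²
eq2−eq1, eq2−eq3 (x²,y² cancel):
  -126.134·x + 68.592·y = 5949.069228
  -45.850·x − 45.636·y = -314.595369
det = -126.134·-45.636 − 68.592·-45.850 = 8901.194424
x = (5949.069228·-45.636 − 68.592·-314.595369) / 8901.194424 = -28.076344
y = (-126.134·-314.595369 − 5949.069228·-45.850) / 8901.194424 = 35.101581
|P − Q| = √((-28.076344 − -39.495)² + (35.101581 − -18.939)²) = 55.233777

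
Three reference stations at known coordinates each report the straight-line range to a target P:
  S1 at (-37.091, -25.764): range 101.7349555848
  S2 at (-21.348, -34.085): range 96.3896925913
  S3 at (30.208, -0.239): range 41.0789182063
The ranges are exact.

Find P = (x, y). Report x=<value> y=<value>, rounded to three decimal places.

eq1: (x + 37.091)² + (y + 25.764)² = 101.7349555848²
eq2: (x + 21.348)² + (y + 34.085)² = 96.3896925913²
eq3: (x − 30.208)² + (y + 0.239)² = 41.0789182063²
eq2−eq3, eq2−eq1 (x²,y² cancel):
  103.112·x + 67.692·y = 6898.551373
  -31.486·x + 16.642·y = -637.026702
det = 103.112·16.642 − 67.692·-31.486 = 3847.340216
x = (6898.551373·16.642 − 67.692·-637.026702) / 3847.340216 = 41.048437
y = (103.112·-637.026702 − 6898.551373·-31.486) / 3847.340216 = 39.383752

x=41.048 y=39.384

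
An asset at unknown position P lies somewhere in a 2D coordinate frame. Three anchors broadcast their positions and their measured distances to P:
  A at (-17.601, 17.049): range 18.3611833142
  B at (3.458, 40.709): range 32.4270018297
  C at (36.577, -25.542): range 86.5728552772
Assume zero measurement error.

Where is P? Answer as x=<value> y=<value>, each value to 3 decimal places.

eq1: (x + 17.601)² + (y − 17.049)² = 18.3611833142²
eq2: (x − 3.458)² + (y − 40.709)² = 32.4270018297²
eq3: (x − 36.577)² + (y + 25.542)² = 86.5728552772²
eq1−eq2, eq1−eq3 (x²,y² cancel):
  42.118·x + 47.320·y = 354.339448
  108.356·x − 85.182·y = -5767.919127
det = 42.118·-85.182 − 47.320·108.356 = -8715.101396
x = (354.339448·-85.182 − 47.320·-5767.919127) / -8715.101396 = -27.854477
y = (42.118·-5767.919127 − 354.339448·108.356) / -8715.101396 = 32.280522

x=-27.854 y=32.281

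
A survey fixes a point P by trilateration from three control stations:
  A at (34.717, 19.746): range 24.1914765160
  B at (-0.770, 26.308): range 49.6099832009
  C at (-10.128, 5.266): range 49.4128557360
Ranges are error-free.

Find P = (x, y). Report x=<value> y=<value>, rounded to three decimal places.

x=38.376 y=-4.167

eq1: (x − 34.717)² + (y − 19.746)² = 24.1914765160²
eq2: (x + 0.770)² + (y − 26.308)² = 49.6099832009²
eq3: (x + 10.128)² + (y − 5.266)² = 49.4128557360²
eq2−eq1, eq2−eq3 (x²,y² cancel):
  70.974·x − 13.124·y = 2778.393738
  -18.716·x − 42.084·y = -542.876503
det = 70.974·-42.084 − -13.124·-18.716 = -3232.498600
x = (2778.393738·-42.084 − -13.124·-542.876503) / -3232.498600 = 38.376083
y = (70.974·-542.876503 − 2778.393738·-18.716) / -3232.498600 = -4.167148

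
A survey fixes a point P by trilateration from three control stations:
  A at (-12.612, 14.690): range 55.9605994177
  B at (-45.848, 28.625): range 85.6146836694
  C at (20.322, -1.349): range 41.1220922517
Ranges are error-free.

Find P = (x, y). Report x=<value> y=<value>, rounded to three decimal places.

x=39.528 y=35.012

eq1: (x + 12.612)² + (y − 14.690)² = 55.9605994177²
eq2: (x + 45.848)² + (y − 28.625)² = 85.6146836694²
eq3: (x − 20.322)² + (y + 1.349)² = 41.1220922517²
eq3−eq1, eq3−eq2 (x²,y² cancel):
  -65.868·x + 32.078·y = -1480.507057
  -132.340·x + 59.948·y = -3132.221345
det = -65.868·59.948 − 32.078·-132.340 = 296.547656
x = (-1480.507057·59.948 − 32.078·-3132.221345) / 296.547656 = 39.528079
y = (-65.868·-3132.221345 − -1480.507057·-132.340) / 296.547656 = 35.012422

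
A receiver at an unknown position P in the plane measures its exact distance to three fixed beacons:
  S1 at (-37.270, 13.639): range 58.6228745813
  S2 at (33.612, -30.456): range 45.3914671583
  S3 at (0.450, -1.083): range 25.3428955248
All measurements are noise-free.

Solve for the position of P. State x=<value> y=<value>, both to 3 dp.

x=21.352 y=13.248

eq1: (x + 37.270)² + (y − 13.639)² = 58.6228745813²
eq2: (x − 33.612)² + (y + 30.456)² = 45.3914671583²
eq3: (x − 0.450)² + (y + 1.083)² = 25.3428955248²
eq1−eq2, eq1−eq3 (x²,y² cancel):
  141.764·x − 88.190·y = 1858.515392
  75.440·x − 29.444·y = 1220.679239
det = 141.764·-29.444 − -88.190·75.440 = 2478.954384
x = (1858.515392·-29.444 − -88.190·1220.679239) / 2478.954384 = 21.351573
y = (141.764·1220.679239 − 1858.515392·75.440) / 2478.954384 = 13.248316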